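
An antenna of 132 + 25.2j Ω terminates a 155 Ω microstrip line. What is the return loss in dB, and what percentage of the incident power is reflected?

RL ≈ 18.5 dB; 1.4% of incident power reflected

Γ = (-23 + j25.2)/(287 + j25.2), |Γ| = 0.118
RL = −20·log₁₀(0.118) = 18.5 dB
P_refl/P_inc = |Γ|² = 0.014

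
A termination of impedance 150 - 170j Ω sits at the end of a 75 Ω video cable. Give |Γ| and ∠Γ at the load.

Γ ≈ 0.659 ∠ -29.1°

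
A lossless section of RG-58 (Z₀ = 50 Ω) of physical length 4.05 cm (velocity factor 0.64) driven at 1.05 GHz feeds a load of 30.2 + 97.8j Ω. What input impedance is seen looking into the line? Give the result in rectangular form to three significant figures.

Z_in ≈ 8.87 − j35.1 Ω

λ = v/f = 0.64·c / 1.05 GHz = 0.183 m
βl = 2π·l/λ = 2π × 0.221 = 79.7°
tan(βl) = tan(79.7°) = 5.52
Z_in = Z_0·(Z_L + jZ_0·tanβl)/(Z_0 + jZ_L·tanβl)
     = 50·(30.2 + j374)/(-490 + j167)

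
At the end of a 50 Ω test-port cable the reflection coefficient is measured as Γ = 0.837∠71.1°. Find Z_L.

Z_L ≈ 12.9 + j68.4 Ω

Z_L = Z_0·(1 + Γ)/(1 − Γ) = 50·(1.27 + j0.792)/(0.729 − j0.792)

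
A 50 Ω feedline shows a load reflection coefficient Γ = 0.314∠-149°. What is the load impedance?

Z_L ≈ 27.5 − j9.88 Ω

Z_L = Z_0·(1 + Γ)/(1 − Γ) = 50·(0.731 − j0.162)/(1.27 + j0.162)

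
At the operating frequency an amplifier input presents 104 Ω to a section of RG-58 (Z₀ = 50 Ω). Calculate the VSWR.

Γ = (104 − 50)/(104 + 50) = 0.351
VSWR = (1 + 0.351)/(1 − 0.351)

VSWR ≈ 2.08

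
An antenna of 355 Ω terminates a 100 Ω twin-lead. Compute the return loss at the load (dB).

RL ≈ 5.03 dB

Γ = (355 − 100)/(355 + 100) = 0.56
RL = −20·log₁₀|Γ| = −20·log₁₀(0.56)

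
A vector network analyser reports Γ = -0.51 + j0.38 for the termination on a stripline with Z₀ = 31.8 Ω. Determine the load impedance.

Z_L ≈ 7.81 + j9.97 Ω

Z_L = Z_0·(1 + Γ)/(1 − Γ) = 31.8·(0.49 + j0.38)/(1.51 − j0.38)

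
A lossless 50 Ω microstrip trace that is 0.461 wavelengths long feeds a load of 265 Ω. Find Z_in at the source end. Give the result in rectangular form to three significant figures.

Z_in ≈ 102 + j123 Ω

βl = 2π × 0.461 = 166°
tan(βl) = tan(166°) = -0.25
Z_in = Z_0·(Z_L + jZ_0·tanβl)/(Z_0 + jZ_L·tanβl)
     = 50·(265 − j12.5)/(50 − j66.3)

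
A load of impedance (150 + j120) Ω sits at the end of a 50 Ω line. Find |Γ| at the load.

|Γ| ≈ 0.67

Γ = (Z_L − Z_0)/(Z_L + Z_0) = (100 + j120)/(200 + j120)
|Γ| = 156/233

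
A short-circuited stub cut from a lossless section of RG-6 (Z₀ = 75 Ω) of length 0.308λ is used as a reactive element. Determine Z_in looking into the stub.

βl = 2π × 0.308 = 111°
tan(βl) = -2.62
For a short-circuited stub, Z_in = jZ_0·tan(βl)

Z_in ≈ −j197 Ω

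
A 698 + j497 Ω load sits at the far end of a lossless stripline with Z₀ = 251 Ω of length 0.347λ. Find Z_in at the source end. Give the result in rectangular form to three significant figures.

Z_in ≈ 69.6 + j108 Ω

βl = 2π × 0.347 = 125°
tan(βl) = tan(125°) = -1.43
Z_in = Z_0·(Z_L + jZ_0·tanβl)/(Z_0 + jZ_L·tanβl)
     = 251·(698 + j137)/(963 − j1000)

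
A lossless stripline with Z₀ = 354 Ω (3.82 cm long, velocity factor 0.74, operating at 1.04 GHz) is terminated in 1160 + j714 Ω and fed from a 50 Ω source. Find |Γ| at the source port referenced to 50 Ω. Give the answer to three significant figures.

|Γ| ≈ 0.84

λ = v/f = 0.74·c / 1.04 GHz = 0.213 m
βl = 2π·l/λ = 2π × 0.179 = 64.4°
tan(βl) = 2.09
Z_in = Z_0·(Z_L + jZ_0·tanβl)/(Z_0 + jZ_L·tanβl) = 109 − j221 Ω
Γ_s = (Z_in − Z_s)/(Z_in + Z_s) = (58.8 − j221)/(159 − j221), |Γ_s| = 0.84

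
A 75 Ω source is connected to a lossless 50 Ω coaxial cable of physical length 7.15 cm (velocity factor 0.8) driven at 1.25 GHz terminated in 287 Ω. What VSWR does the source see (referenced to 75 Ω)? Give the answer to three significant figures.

λ = v/f = 0.8·c / 1.25 GHz = 0.192 m
βl = 2π·l/λ = 2π × 0.372 = 134°
tan(βl) = -1.03
Z_in = Z_0·(Z_L + jZ_0·tanβl)/(Z_0 + jZ_L·tanβl) = 16.4 + j45.6 Ω
Γ_s = (Z_in − Z_s)/(Z_in + Z_s) = (-58.6 + j45.6)/(91.4 + j45.6), |Γ_s| = 0.727
VSWR = (1 + |Γ_s|)/(1 − |Γ_s|)

VSWR ≈ 6.32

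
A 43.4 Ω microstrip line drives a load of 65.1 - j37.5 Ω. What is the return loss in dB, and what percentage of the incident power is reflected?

RL ≈ 8.46 dB; 14.2% of incident power reflected

Γ = (21.7 − j37.5)/(108.5 − j37.5), |Γ| = 0.377
RL = −20·log₁₀(0.377) = 8.46 dB
P_refl/P_inc = |Γ|² = 0.142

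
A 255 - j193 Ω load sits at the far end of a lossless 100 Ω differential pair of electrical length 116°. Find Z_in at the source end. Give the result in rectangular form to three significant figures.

Z_in ≈ 36.8 + j69.6 Ω

tan(βl) = tan(116°) = -2.05
Z_in = Z_0·(Z_L + jZ_0·tanβl)/(Z_0 + jZ_L·tanβl)
     = 100·(255 − j398)/(-296 − j523)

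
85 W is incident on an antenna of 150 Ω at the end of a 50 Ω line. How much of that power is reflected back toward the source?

P_reflected ≈ 21.2 W

Γ = (150 − 50)/(150 + 50) = 0.5
|Γ|² = 0.25
P_refl = |Γ|²·P_inc = 21.2 W, P_del = (1 − |Γ|²)·P_inc = 63.8 W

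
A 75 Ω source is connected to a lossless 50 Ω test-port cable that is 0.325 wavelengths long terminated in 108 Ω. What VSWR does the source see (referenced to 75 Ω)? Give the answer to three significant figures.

βl = 2π × 0.325 = 117°
tan(βl) = -1.96
Z_in = Z_0·(Z_L + jZ_0·tanβl)/(Z_0 + jZ_L·tanβl) = 27.6 + j19 Ω
Γ_s = (Z_in − Z_s)/(Z_in + Z_s) = (-47.4 + j19)/(103 + j19), |Γ_s| = 0.489
VSWR = (1 + |Γ_s|)/(1 − |Γ_s|)

VSWR ≈ 2.91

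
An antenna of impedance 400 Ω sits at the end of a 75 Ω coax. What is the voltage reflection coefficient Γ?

Γ = 0.684

Γ = (Z_L − Z_0)/(Z_L + Z_0) = (400 − 75)/(400 + 75) = 325/475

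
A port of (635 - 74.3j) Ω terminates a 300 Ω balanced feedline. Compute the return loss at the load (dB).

Γ = (335 − j74.3)/(935 − j74.3), |Γ| = 0.366
RL = −20·log₁₀|Γ| = −20·log₁₀(0.366)

RL ≈ 8.73 dB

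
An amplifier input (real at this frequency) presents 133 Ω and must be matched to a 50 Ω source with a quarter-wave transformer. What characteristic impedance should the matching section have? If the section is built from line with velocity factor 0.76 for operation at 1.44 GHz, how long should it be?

Z_qwt = √(Z_0·R_L) = √(50 × 133) = √6650
λ = 0.76·c/f = 0.158 m, so l = λ/4 = 0.0396 m

Z_qwt ≈ 81.5 Ω; length ≈ 3.96 cm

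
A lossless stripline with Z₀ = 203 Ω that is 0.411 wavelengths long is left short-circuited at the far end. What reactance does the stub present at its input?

βl = 2π × 0.411 = 148°
tan(βl) = -0.626
For a short-circuited stub, Z_in = jZ_0·tan(βl)

X_in ≈ -127 Ω (capacitive)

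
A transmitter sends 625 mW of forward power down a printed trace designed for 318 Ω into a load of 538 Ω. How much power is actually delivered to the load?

P_delivered ≈ 584 mW

Γ = (538 − 318)/(538 + 318) = 0.257
|Γ|² = 0.0661
P_refl = |Γ|²·P_inc = 41.3 mW, P_del = (1 − |Γ|²)·P_inc = 584 mW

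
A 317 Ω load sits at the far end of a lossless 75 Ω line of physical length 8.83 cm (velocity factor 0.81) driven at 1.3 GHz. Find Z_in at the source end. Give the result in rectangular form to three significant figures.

λ = v/f = 0.81·c / 1.3 GHz = 0.187 m
βl = 2π·l/λ = 2π × 0.472 = 170°
tan(βl) = tan(170°) = -0.175
Z_in = Z_0·(Z_L + jZ_0·tanβl)/(Z_0 + jZ_L·tanβl)
     = 75·(317 − j13.1)/(75 − j55.6)

Z_in ≈ 211 + j143 Ω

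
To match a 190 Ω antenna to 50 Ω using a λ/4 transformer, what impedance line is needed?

Z_qwt ≈ 97.5 Ω

Z_qwt = √(Z_0·R_L) = √(50 × 190) = √9500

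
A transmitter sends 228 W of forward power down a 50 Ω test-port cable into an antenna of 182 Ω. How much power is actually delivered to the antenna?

Γ = (182 − 50)/(182 + 50) = 0.569
|Γ|² = 0.324
P_refl = |Γ|²·P_inc = 73.8 W, P_del = (1 − |Γ|²)·P_inc = 154 W

P_delivered ≈ 154 W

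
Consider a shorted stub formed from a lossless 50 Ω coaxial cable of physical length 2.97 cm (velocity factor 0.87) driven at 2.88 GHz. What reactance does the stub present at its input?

X_in ≈ -94.1 Ω (capacitive)

λ = v/f = 0.87·c / 2.88 GHz = 0.0906 m
βl = 2π·l/λ = 2π × 0.328 = 118°
tan(βl) = -1.88
For a shorted stub, Z_in = jZ_0·tan(βl)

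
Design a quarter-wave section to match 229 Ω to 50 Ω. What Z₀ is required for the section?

Z_qwt ≈ 107 Ω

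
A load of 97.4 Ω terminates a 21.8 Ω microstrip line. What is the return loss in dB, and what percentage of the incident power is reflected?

Γ = (97.4 − 21.8)/(97.4 + 21.8) = 0.634
RL = −20·log₁₀(0.634) = 3.96 dB
P_refl/P_inc = |Γ|² = 0.402

RL ≈ 3.96 dB; 40.2% of incident power reflected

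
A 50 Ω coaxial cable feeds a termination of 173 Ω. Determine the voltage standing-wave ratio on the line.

VSWR ≈ 3.46

For a purely resistive load, VSWR = R_L/Z_0 or Z_0/R_L (whichever > 1) = 173/50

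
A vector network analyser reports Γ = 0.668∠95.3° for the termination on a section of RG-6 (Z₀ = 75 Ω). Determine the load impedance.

Z_L = Z_0·(1 + Γ)/(1 − Γ) = 75·(0.938 + j0.665)/(1.06 − j0.665)

Z_L ≈ 26.5 + j63.6 Ω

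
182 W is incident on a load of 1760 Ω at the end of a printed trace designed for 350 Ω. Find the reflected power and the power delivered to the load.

P_reflected ≈ 81.3 W; P_delivered ≈ 101 W

Γ = (1760 − 350)/(1760 + 350) = 0.668
|Γ|² = 0.447
P_refl = |Γ|²·P_inc = 81.3 W, P_del = (1 − |Γ|²)·P_inc = 101 W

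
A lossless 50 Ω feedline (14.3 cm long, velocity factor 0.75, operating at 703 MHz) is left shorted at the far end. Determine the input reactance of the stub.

λ = v/f = 0.75·c / 703 MHz = 0.32 m
βl = 2π·l/λ = 2π × 0.447 = 161°
tan(βl) = -0.347
For a shorted stub, Z_in = jZ_0·tan(βl)

X_in ≈ -17.4 Ω (capacitive)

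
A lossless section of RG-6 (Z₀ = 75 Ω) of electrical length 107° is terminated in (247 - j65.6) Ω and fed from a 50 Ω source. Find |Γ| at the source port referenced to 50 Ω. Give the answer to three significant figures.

|Γ| ≈ 0.474

tan(βl) = -3.27
Z_in = Z_0·(Z_L + jZ_0·tanβl)/(Z_0 + jZ_L·tanβl) = 24.2 + j27.1 Ω
Γ_s = (Z_in − Z_s)/(Z_in + Z_s) = (-25.8 + j27.1)/(74.2 + j27.1), |Γ_s| = 0.474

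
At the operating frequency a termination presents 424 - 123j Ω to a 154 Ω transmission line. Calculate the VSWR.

VSWR ≈ 3.02

Γ = (Z_L − Z_0)/(Z_L + Z_0) = (270 − j123)/(578 − j123)
|Γ| = 297/591 = 0.502
VSWR = (1 + |Γ|)/(1 − |Γ|) = 1.5/0.498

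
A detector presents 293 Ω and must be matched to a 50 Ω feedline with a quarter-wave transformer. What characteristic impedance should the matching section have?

Z_qwt ≈ 121 Ω

Z_qwt = √(Z_0·R_L) = √(50 × 293) = √14650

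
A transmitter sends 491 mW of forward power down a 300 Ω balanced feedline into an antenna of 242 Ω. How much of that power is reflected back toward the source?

Γ = (242 − 300)/(242 + 300) = -0.107
|Γ|² = 0.0115
P_refl = |Γ|²·P_inc = 5.62 mW, P_del = (1 − |Γ|²)·P_inc = 485 mW

P_reflected ≈ 5.62 mW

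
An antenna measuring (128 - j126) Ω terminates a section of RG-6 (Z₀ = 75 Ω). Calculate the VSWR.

VSWR ≈ 3.67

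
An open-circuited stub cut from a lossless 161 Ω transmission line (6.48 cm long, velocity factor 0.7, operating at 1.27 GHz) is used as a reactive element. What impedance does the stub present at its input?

Z_in ≈ +j199 Ω

λ = v/f = 0.7·c / 1.27 GHz = 0.165 m
βl = 2π·l/λ = 2π × 0.392 = 141°
tan(βl) = -0.808
For an open-circuited stub, Z_in = −jZ_0·cot(βl) = −jZ_0/tan(βl)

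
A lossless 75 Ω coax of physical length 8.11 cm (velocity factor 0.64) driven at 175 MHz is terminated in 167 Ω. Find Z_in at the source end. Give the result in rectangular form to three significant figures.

Z_in ≈ 93.1 − j66.3 Ω

λ = v/f = 0.64·c / 175 MHz = 1.1 m
βl = 2π·l/λ = 2π × 0.0739 = 26.6°
tan(βl) = tan(26.6°) = 0.501
Z_in = Z_0·(Z_L + jZ_0·tanβl)/(Z_0 + jZ_L·tanβl)
     = 75·(167 + j37.6)/(75 + j83.7)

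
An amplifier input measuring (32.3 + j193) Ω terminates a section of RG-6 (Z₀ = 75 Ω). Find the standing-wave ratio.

VSWR ≈ 18.1

Γ = (Z_L − Z_0)/(Z_L + Z_0) = (-42.7 + j193)/(107.3 + j193)
|Γ| = 198/221 = 0.895
VSWR = (1 + |Γ|)/(1 − |Γ|) = 1.9/0.105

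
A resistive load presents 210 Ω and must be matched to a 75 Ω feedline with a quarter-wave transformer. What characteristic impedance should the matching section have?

Z_qwt = √(Z_0·R_L) = √(75 × 210) = √15750

Z_qwt ≈ 125 Ω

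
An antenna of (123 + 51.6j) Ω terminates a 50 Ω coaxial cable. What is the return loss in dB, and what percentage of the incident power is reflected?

RL ≈ 6.1 dB; 24.5% of incident power reflected

Γ = (73 + j51.6)/(173 + j51.6), |Γ| = 0.495
RL = −20·log₁₀(0.495) = 6.1 dB
P_refl/P_inc = |Γ|² = 0.245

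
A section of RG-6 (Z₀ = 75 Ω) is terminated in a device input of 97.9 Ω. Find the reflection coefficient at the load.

Γ = 0.132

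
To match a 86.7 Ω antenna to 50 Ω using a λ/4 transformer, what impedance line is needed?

Z_qwt = √(Z_0·R_L) = √(50 × 86.7) = √4335

Z_qwt ≈ 65.8 Ω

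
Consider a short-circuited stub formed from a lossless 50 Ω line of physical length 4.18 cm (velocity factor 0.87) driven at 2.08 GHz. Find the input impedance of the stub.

λ = v/f = 0.87·c / 2.08 GHz = 0.125 m
βl = 2π·l/λ = 2π × 0.333 = 120°
tan(βl) = -1.74
For a short-circuited stub, Z_in = jZ_0·tan(βl)

Z_in ≈ −j86.9 Ω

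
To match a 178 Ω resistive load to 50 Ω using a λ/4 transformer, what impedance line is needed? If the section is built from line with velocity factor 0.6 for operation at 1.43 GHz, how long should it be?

Z_qwt ≈ 94.3 Ω; length ≈ 3.15 cm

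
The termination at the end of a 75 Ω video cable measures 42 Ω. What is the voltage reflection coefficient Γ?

Γ = -0.282

Γ = (Z_L − Z_0)/(Z_L + Z_0) = (42 − 75)/(42 + 75) = -33/117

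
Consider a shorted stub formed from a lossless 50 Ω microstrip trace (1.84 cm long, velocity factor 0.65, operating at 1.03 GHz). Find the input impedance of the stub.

λ = v/f = 0.65·c / 1.03 GHz = 0.189 m
βl = 2π·l/λ = 2π × 0.0972 = 35°
tan(βl) = 0.7
For a shorted stub, Z_in = jZ_0·tan(βl)

Z_in ≈ +j35 Ω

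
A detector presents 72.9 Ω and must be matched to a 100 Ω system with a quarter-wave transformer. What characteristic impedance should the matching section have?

Z_qwt = √(Z_0·R_L) = √(100 × 72.9) = √7290

Z_qwt ≈ 85.4 Ω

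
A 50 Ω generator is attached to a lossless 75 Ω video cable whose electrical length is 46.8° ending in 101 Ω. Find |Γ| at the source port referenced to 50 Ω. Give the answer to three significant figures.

|Γ| ≈ 0.241

tan(βl) = 1.06
Z_in = Z_0·(Z_L + jZ_0·tanβl)/(Z_0 + jZ_L·tanβl) = 70.5 − j21.3 Ω
Γ_s = (Z_in − Z_s)/(Z_in + Z_s) = (20.5 − j21.3)/(121 − j21.3), |Γ_s| = 0.241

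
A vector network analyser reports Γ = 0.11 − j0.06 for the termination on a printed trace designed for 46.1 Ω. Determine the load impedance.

Z_L ≈ 57 − j6.95 Ω

Z_L = Z_0·(1 + Γ)/(1 − Γ) = 46.1·(1.11 − j0.06)/(0.89 + j0.06)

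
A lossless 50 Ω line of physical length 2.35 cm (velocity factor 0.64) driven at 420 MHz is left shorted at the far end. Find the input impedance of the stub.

λ = v/f = 0.64·c / 420 MHz = 0.457 m
βl = 2π·l/λ = 2π × 0.0514 = 18.5°
tan(βl) = 0.335
For a shorted stub, Z_in = jZ_0·tan(βl)

Z_in ≈ +j16.7 Ω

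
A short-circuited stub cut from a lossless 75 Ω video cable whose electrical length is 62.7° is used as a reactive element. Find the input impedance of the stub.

Z_in ≈ +j145 Ω

tan(βl) = 1.94
For a short-circuited stub, Z_in = jZ_0·tan(βl)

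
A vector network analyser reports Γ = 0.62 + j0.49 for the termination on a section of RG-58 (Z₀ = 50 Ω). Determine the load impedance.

Z_L = Z_0·(1 + Γ)/(1 − Γ) = 50·(1.62 + j0.49)/(0.38 − j0.49)

Z_L ≈ 48.8 + j127 Ω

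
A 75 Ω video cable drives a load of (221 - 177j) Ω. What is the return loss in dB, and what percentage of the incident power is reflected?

RL ≈ 3.54 dB; 44.3% of incident power reflected

Γ = (146 − j177)/(296 − j177), |Γ| = 0.665
RL = −20·log₁₀(0.665) = 3.54 dB
P_refl/P_inc = |Γ|² = 0.443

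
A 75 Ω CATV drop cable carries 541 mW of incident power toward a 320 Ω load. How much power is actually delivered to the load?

P_delivered ≈ 333 mW

Γ = (320 − 75)/(320 + 75) = 0.62
|Γ|² = 0.385
P_refl = |Γ|²·P_inc = 208 mW, P_del = (1 − |Γ|²)·P_inc = 333 mW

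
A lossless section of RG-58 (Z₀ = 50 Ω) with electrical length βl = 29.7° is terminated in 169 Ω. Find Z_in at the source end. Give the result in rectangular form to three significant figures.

tan(βl) = tan(29.7°) = 0.57
Z_in = Z_0·(Z_L + jZ_0·tanβl)/(Z_0 + jZ_L·tanβl)
     = 50·(169 + j28.5)/(50 + j96.4)

Z_in ≈ 47.5 − j63 Ω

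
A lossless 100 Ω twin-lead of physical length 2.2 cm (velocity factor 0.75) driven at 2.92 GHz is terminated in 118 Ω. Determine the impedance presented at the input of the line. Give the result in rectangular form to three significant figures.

λ = v/f = 0.75·c / 2.92 GHz = 0.0771 m
βl = 2π·l/λ = 2π × 0.286 = 103°
tan(βl) = tan(103°) = -4.41
Z_in = Z_0·(Z_L + jZ_0·tanβl)/(Z_0 + jZ_L·tanβl)
     = 100·(118 − j441)/(100 − j520)

Z_in ≈ 85.9 + j6.17 Ω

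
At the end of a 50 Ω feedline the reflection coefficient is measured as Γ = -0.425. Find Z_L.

Z_L ≈ 20.2 Ω

Z_L = Z_0·(1 + Γ)/(1 − Γ) = 50·(0.575)/(1.43)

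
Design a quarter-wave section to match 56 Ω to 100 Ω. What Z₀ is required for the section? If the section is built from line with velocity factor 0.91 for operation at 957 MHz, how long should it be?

Z_qwt ≈ 74.8 Ω; length ≈ 7.13 cm

Z_qwt = √(Z_0·R_L) = √(100 × 56) = √5600
λ = 0.91·c/f = 0.285 m, so l = λ/4 = 0.0713 m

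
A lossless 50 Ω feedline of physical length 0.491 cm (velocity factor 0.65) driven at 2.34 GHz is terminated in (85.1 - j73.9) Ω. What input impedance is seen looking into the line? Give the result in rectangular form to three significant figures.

Z_in ≈ 33.6 − j48.7 Ω

λ = v/f = 0.65·c / 2.34 GHz = 0.0833 m
βl = 2π·l/λ = 2π × 0.0589 = 21.2°
tan(βl) = tan(21.2°) = 0.388
Z_in = Z_0·(Z_L + jZ_0·tanβl)/(Z_0 + jZ_L·tanβl)
     = 50·(85.1 − j54.5)/(78.7 + j33)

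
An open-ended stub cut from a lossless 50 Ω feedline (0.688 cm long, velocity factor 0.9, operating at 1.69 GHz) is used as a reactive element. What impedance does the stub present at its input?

Z_in ≈ −j180 Ω

λ = v/f = 0.9·c / 1.69 GHz = 0.16 m
βl = 2π·l/λ = 2π × 0.0431 = 15.5°
tan(βl) = 0.277
For an open-ended stub, Z_in = −jZ_0·cot(βl) = −jZ_0/tan(βl)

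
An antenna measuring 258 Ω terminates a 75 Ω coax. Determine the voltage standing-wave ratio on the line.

Γ = (258 − 75)/(258 + 75) = 0.55
VSWR = (1 + 0.55)/(1 − 0.55)

VSWR ≈ 3.44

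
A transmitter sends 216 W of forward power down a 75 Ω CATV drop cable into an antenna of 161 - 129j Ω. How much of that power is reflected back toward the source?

|Γ| = |(86 − j129)/(236 − j129)| = 0.576
|Γ|² = 0.332
P_refl = |Γ|²·P_inc = 71.8 W, P_del = (1 − |Γ|²)·P_inc = 144 W

P_reflected ≈ 71.8 W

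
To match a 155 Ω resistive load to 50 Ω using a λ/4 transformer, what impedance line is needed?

Z_qwt ≈ 88 Ω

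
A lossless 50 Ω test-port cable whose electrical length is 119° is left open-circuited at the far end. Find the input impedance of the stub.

Z_in ≈ +j27.7 Ω

tan(βl) = -1.8
For an open-circuited stub, Z_in = −jZ_0·cot(βl) = −jZ_0/tan(βl)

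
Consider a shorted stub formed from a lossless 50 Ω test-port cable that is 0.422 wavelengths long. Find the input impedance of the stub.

βl = 2π × 0.422 = 152°
tan(βl) = -0.534
For a shorted stub, Z_in = jZ_0·tan(βl)

Z_in ≈ −j26.7 Ω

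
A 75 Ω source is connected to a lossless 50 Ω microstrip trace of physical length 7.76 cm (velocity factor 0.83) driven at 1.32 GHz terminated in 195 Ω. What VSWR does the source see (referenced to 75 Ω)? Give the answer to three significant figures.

λ = v/f = 0.83·c / 1.32 GHz = 0.189 m
βl = 2π·l/λ = 2π × 0.411 = 148°
tan(βl) = -0.623
Z_in = Z_0·(Z_L + jZ_0·tanβl)/(Z_0 + jZ_L·tanβl) = 39.2 + j64.1 Ω
Γ_s = (Z_in − Z_s)/(Z_in + Z_s) = (-35.8 + j64.1)/(114 + j64.1), |Γ_s| = 0.561
VSWR = (1 + |Γ_s|)/(1 − |Γ_s|)

VSWR ≈ 3.55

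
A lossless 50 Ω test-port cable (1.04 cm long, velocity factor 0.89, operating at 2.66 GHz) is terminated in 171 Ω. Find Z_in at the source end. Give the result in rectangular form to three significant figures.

λ = v/f = 0.89·c / 2.66 GHz = 0.1 m
βl = 2π·l/λ = 2π × 0.104 = 37.3°
tan(βl) = tan(37.3°) = 0.762
Z_in = Z_0·(Z_L + jZ_0·tanβl)/(Z_0 + jZ_L·tanβl)
     = 50·(171 + j38.1)/(50 + j130)

Z_in ≈ 34.7 − j52.3 Ω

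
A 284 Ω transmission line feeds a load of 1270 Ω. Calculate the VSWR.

VSWR ≈ 4.47

For a purely resistive load, VSWR = R_L/Z_0 or Z_0/R_L (whichever > 1) = 1270/284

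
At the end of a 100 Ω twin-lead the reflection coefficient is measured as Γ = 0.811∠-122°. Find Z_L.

Z_L = Z_0·(1 + Γ)/(1 − Γ) = 100·(0.57 − j0.688)/(1.43 + j0.688)

Z_L ≈ 13.6 − j54.6 Ω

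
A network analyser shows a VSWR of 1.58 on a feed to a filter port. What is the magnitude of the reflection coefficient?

|Γ| = (S − 1)/(S + 1) = (1.58 − 1)/(1.58 + 1) = 0.58/2.58

|Γ| ≈ 0.225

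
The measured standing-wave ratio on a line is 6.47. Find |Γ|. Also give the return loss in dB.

|Γ| ≈ 0.732; return loss ≈ 2.71 dB

|Γ| = (S − 1)/(S + 1) = (6.47 − 1)/(6.47 + 1) = 5.47/7.47
RL = −20·log₁₀|Γ| = −20·log₁₀(0.732)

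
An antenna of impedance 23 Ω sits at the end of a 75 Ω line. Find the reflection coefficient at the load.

Γ = (Z_L − Z_0)/(Z_L + Z_0) = (23 − 75)/(23 + 75) = -52/98

Γ = -0.531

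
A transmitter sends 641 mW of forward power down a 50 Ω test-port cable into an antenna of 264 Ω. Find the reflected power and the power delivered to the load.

P_reflected ≈ 298 mW; P_delivered ≈ 343 mW

Γ = (264 − 50)/(264 + 50) = 0.682
|Γ|² = 0.464
P_refl = |Γ|²·P_inc = 298 mW, P_del = (1 − |Γ|²)·P_inc = 343 mW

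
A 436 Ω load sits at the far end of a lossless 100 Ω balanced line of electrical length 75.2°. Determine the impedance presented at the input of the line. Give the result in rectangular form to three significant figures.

Z_in ≈ 24.4 − j24.9 Ω

tan(βl) = tan(75.2°) = 3.78
Z_in = Z_0·(Z_L + jZ_0·tanβl)/(Z_0 + jZ_L·tanβl)
     = 100·(436 + j378)/(100 + j1650)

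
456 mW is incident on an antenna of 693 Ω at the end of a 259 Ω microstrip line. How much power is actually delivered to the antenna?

Γ = (693 − 259)/(693 + 259) = 0.456
|Γ|² = 0.208
P_refl = |Γ|²·P_inc = 94.8 mW, P_del = (1 − |Γ|²)·P_inc = 361 mW

P_delivered ≈ 361 mW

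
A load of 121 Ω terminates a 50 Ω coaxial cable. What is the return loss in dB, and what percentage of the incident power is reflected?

Γ = (121 − 50)/(121 + 50) = 0.415
RL = −20·log₁₀(0.415) = 7.63 dB
P_refl/P_inc = |Γ|² = 0.172

RL ≈ 7.63 dB; 17.2% of incident power reflected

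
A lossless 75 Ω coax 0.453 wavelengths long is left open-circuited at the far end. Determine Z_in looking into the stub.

Z_in ≈ +j247 Ω

βl = 2π × 0.453 = 163°
tan(βl) = -0.304
For an open-circuited stub, Z_in = −jZ_0·cot(βl) = −jZ_0/tan(βl)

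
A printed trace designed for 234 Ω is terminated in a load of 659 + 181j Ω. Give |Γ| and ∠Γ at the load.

Γ ≈ 0.507 ∠ 11.6°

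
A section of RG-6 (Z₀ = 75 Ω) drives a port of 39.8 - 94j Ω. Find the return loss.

Γ = (-35.2 − j94)/(114.8 − j94), |Γ| = 0.676
RL = −20·log₁₀|Γ| = −20·log₁₀(0.676)

RL ≈ 3.39 dB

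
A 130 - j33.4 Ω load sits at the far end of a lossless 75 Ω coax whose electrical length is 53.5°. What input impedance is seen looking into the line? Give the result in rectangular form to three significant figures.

tan(βl) = tan(53.5°) = 1.35
Z_in = Z_0·(Z_L + jZ_0·tanβl)/(Z_0 + jZ_L·tanβl)
     = 75·(130 + j68)/(120 + j176)

Z_in ≈ 45.6 − j24.3 Ω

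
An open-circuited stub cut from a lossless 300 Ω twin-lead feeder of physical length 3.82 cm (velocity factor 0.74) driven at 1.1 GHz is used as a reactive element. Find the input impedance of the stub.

Z_in ≈ −j120 Ω

λ = v/f = 0.74·c / 1.1 GHz = 0.202 m
βl = 2π·l/λ = 2π × 0.189 = 68.1°
tan(βl) = 2.49
For an open-circuited stub, Z_in = −jZ_0·cot(βl) = −jZ_0/tan(βl)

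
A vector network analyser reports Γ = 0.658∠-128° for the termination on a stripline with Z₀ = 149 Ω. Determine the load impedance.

Z_L ≈ 37.7 − j68.9 Ω

Z_L = Z_0·(1 + Γ)/(1 − Γ) = 149·(0.595 − j0.519)/(1.41 + j0.519)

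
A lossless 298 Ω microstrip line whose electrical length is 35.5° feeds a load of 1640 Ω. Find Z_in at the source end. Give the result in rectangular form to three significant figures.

tan(βl) = tan(35.5°) = 0.713
Z_in = Z_0·(Z_L + jZ_0·tanβl)/(Z_0 + jZ_L·tanβl)
     = 298·(1640 + j213)/(298 + j1170)

Z_in ≈ 151 − j379 Ω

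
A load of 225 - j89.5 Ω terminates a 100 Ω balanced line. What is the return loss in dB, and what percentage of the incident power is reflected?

RL ≈ 6.82 dB; 20.8% of incident power reflected

Γ = (125 − j89.5)/(325 − j89.5), |Γ| = 0.456
RL = −20·log₁₀(0.456) = 6.82 dB
P_refl/P_inc = |Γ|² = 0.208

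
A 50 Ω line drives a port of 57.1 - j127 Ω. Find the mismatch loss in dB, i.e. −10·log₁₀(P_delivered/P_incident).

mismatch loss ≈ 3.83 dB

Γ = (7.1 − j127)/(107.1 − j127), |Γ| = 0.766
|Γ|² = 0.586, so P_del/P_inc = 1 − |Γ|² = 0.414
ML = −10·log₁₀(1 − |Γ|²)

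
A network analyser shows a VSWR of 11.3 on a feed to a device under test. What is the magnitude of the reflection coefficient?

|Γ| = (S − 1)/(S + 1) = (11.3 − 1)/(11.3 + 1) = 10.3/12.3

|Γ| ≈ 0.837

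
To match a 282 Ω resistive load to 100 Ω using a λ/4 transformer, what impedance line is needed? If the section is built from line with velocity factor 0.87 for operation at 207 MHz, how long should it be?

Z_qwt ≈ 168 Ω; length ≈ 31.5 cm

Z_qwt = √(Z_0·R_L) = √(100 × 282) = √28200
λ = 0.87·c/f = 1.26 m, so l = λ/4 = 0.315 m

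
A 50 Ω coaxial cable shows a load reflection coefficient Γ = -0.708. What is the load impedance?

Z_L ≈ 8.55 Ω

Z_L = Z_0·(1 + Γ)/(1 − Γ) = 50·(0.292)/(1.71)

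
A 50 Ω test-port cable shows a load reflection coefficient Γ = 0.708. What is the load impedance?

Z_L = Z_0·(1 + Γ)/(1 − Γ) = 50·(1.71)/(0.292)

Z_L ≈ 292 Ω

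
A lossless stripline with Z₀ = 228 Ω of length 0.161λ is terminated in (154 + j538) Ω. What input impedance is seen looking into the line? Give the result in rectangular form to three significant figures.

βl = 2π × 0.161 = 58°
tan(βl) = tan(58°) = 1.6
Z_in = Z_0·(Z_L + jZ_0·tanβl)/(Z_0 + jZ_L·tanβl)
     = 228·(154 + j902)/(-632 + j246)

Z_in ≈ 61.9 − j302 Ω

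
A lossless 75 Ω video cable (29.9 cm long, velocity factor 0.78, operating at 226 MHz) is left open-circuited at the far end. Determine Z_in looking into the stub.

λ = v/f = 0.78·c / 226 MHz = 1.04 m
βl = 2π·l/λ = 2π × 0.289 = 104°
tan(βl) = -4.02
For an open-circuited stub, Z_in = −jZ_0·cot(βl) = −jZ_0/tan(βl)

Z_in ≈ +j18.6 Ω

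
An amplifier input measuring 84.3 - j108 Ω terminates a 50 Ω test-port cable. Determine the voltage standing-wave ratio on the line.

VSWR ≈ 4.84

Γ = (Z_L − Z_0)/(Z_L + Z_0) = (34.3 − j108)/(134.3 − j108)
|Γ| = 113/172 = 0.658
VSWR = (1 + |Γ|)/(1 − |Γ|) = 1.66/0.342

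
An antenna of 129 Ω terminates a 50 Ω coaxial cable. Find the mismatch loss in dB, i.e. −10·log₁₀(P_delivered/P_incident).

mismatch loss ≈ 0.941 dB

Γ = (129 − 50)/(129 + 50) = 0.441
|Γ|² = 0.195, so P_del/P_inc = 1 − |Γ|² = 0.805
ML = −10·log₁₀(1 − |Γ|²)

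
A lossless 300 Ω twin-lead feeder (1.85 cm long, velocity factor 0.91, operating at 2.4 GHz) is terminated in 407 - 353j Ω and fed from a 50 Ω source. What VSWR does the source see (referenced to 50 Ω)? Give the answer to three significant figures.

VSWR ≈ 2.52

λ = v/f = 0.91·c / 2.4 GHz = 0.114 m
βl = 2π·l/λ = 2π × 0.163 = 58.5°
tan(βl) = 1.64
Z_in = Z_0·(Z_L + jZ_0·tanβl)/(Z_0 + jZ_L·tanβl) = 111 − j37.2 Ω
Γ_s = (Z_in − Z_s)/(Z_in + Z_s) = (61 − j37.2)/(161 − j37.2), |Γ_s| = 0.432
VSWR = (1 + |Γ_s|)/(1 − |Γ_s|)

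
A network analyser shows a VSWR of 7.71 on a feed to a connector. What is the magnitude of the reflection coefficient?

|Γ| ≈ 0.77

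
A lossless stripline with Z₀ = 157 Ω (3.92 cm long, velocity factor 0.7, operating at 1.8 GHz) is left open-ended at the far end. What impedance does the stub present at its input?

Z_in ≈ +j94.2 Ω

λ = v/f = 0.7·c / 1.8 GHz = 0.117 m
βl = 2π·l/λ = 2π × 0.336 = 121°
tan(βl) = -1.67
For an open-ended stub, Z_in = −jZ_0·cot(βl) = −jZ_0/tan(βl)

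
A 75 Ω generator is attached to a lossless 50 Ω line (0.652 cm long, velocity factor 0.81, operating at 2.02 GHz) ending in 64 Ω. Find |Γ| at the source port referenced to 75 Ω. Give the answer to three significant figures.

|Γ| ≈ 0.133

λ = v/f = 0.81·c / 2.02 GHz = 0.12 m
βl = 2π·l/λ = 2π × 0.0542 = 19.5°
tan(βl) = 0.354
Z_in = Z_0·(Z_L + jZ_0·tanβl)/(Z_0 + jZ_L·tanβl) = 59.7 − j9.38 Ω
Γ_s = (Z_in − Z_s)/(Z_in + Z_s) = (-15.3 − j9.38)/(135 − j9.38), |Γ_s| = 0.133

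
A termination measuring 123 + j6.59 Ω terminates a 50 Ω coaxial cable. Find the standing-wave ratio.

Γ = (Z_L − Z_0)/(Z_L + Z_0) = (73 + j6.59)/(173 + j6.59)
|Γ| = 73.3/173 = 0.423
VSWR = (1 + |Γ|)/(1 − |Γ|) = 1.42/0.577

VSWR ≈ 2.47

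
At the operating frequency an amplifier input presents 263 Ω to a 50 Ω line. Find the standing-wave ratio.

Γ = (263 − 50)/(263 + 50) = 0.681
VSWR = (1 + 0.681)/(1 − 0.681)

VSWR ≈ 5.26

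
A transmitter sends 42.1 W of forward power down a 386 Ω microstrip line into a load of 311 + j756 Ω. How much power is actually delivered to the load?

|Γ| = |(-75 + j756)/(697 + j756)| = 0.739
|Γ|² = 0.546
P_refl = |Γ|²·P_inc = 23 W, P_del = (1 − |Γ|²)·P_inc = 19.1 W

P_delivered ≈ 19.1 W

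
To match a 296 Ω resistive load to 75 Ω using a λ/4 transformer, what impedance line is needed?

Z_qwt ≈ 149 Ω

Z_qwt = √(Z_0·R_L) = √(75 × 296) = √22200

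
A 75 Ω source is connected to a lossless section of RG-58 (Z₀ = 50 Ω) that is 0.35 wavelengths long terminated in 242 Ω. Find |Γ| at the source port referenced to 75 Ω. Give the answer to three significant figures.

βl = 2π × 0.35 = 126°
tan(βl) = -1.38
Z_in = Z_0·(Z_L + jZ_0·tanβl)/(Z_0 + jZ_L·tanβl) = 15.4 + j34 Ω
Γ_s = (Z_in − Z_s)/(Z_in + Z_s) = (-59.6 + j34)/(90.4 + j34), |Γ_s| = 0.71

|Γ| ≈ 0.71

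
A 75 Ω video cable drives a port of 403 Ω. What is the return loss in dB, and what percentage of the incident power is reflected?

Γ = (403 − 75)/(403 + 75) = 0.686
RL = −20·log₁₀(0.686) = 3.27 dB
P_refl/P_inc = |Γ|² = 0.471

RL ≈ 3.27 dB; 47.1% of incident power reflected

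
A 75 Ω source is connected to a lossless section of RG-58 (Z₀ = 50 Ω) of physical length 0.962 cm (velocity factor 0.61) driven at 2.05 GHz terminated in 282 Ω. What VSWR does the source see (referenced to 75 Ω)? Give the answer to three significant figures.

VSWR ≈ 5.64

λ = v/f = 0.61·c / 2.05 GHz = 0.0893 m
βl = 2π·l/λ = 2π × 0.108 = 38.8°
tan(βl) = 0.804
Z_in = Z_0·(Z_L + jZ_0·tanβl)/(Z_0 + jZ_L·tanβl) = 21.5 − j57.4 Ω
Γ_s = (Z_in − Z_s)/(Z_in + Z_s) = (-53.5 − j57.4)/(96.5 − j57.4), |Γ_s| = 0.699
VSWR = (1 + |Γ_s|)/(1 − |Γ_s|)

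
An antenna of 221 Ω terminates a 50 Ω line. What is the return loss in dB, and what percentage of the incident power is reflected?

Γ = (221 − 50)/(221 + 50) = 0.631
RL = −20·log₁₀(0.631) = 4 dB
P_refl/P_inc = |Γ|² = 0.398

RL ≈ 4 dB; 39.8% of incident power reflected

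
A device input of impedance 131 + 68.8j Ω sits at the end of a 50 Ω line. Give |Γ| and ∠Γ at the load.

Γ ≈ 0.549 ∠ 19.5°

Γ = (Z_L − Z_0)/(Z_L + Z_0) = (81 + j68.8)/(181 + j68.8)
|Γ| = 106/194 = 0.549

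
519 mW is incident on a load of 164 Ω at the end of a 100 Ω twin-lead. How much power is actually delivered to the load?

P_delivered ≈ 488 mW

Γ = (164 − 100)/(164 + 100) = 0.242
|Γ|² = 0.0588
P_refl = |Γ|²·P_inc = 30.5 mW, P_del = (1 − |Γ|²)·P_inc = 488 mW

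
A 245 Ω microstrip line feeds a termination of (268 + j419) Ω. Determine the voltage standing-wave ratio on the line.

VSWR ≈ 4.46

Γ = (Z_L − Z_0)/(Z_L + Z_0) = (23 + j419)/(513 + j419)
|Γ| = 420/662 = 0.634
VSWR = (1 + |Γ|)/(1 − |Γ|) = 1.63/0.366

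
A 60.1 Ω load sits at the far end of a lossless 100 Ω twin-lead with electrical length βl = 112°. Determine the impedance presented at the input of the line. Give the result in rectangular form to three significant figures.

tan(βl) = tan(112°) = -2.48
Z_in = Z_0·(Z_L + jZ_0·tanβl)/(Z_0 + jZ_L·tanβl)
     = 100·(60.1 − j248)/(100 − j149)

Z_in ≈ 133 − j49.2 Ω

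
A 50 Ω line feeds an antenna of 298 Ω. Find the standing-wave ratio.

For a purely resistive load, VSWR = R_L/Z_0 or Z_0/R_L (whichever > 1) = 298/50

VSWR ≈ 5.96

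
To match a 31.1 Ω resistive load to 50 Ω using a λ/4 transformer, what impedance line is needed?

Z_qwt ≈ 39.4 Ω

Z_qwt = √(Z_0·R_L) = √(50 × 31.1) = √1555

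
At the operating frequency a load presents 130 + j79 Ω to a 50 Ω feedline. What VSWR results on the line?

VSWR ≈ 3.67

Γ = (Z_L − Z_0)/(Z_L + Z_0) = (80 + j79)/(180 + j79)
|Γ| = 112/197 = 0.572
VSWR = (1 + |Γ|)/(1 − |Γ|) = 1.57/0.428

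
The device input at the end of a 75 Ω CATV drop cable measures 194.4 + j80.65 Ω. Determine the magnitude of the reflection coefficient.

Γ = (Z_L − Z_0)/(Z_L + Z_0) = (119.4 + j80.65)/(269.4 + j80.65)
|Γ| = 144/281

|Γ| ≈ 0.512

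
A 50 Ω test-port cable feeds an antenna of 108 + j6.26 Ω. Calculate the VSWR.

Γ = (Z_L − Z_0)/(Z_L + Z_0) = (58 + j6.26)/(158 + j6.26)
|Γ| = 58.3/158 = 0.369
VSWR = (1 + |Γ|)/(1 − |Γ|) = 1.37/0.631

VSWR ≈ 2.17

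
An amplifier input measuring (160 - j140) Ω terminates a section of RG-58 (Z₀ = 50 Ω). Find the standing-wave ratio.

VSWR ≈ 5.79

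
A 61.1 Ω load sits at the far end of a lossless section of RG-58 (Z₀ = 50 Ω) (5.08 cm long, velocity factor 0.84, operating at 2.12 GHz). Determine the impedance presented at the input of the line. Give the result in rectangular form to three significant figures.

λ = v/f = 0.84·c / 2.12 GHz = 0.119 m
βl = 2π·l/λ = 2π × 0.427 = 154°
tan(βl) = tan(154°) = -0.491
Z_in = Z_0·(Z_L + jZ_0·tanβl)/(Z_0 + jZ_L·tanβl)
     = 50·(61.1 − j24.5)/(50 − j30)

Z_in ≈ 55.8 + j8.9 Ω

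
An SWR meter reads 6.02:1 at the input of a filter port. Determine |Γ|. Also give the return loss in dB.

|Γ| ≈ 0.715; return loss ≈ 2.91 dB

|Γ| = (S − 1)/(S + 1) = (6.02 − 1)/(6.02 + 1) = 5.02/7.02
RL = −20·log₁₀|Γ| = −20·log₁₀(0.715)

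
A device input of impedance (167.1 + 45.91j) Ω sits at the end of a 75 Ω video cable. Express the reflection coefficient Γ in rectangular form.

Γ ≈ 0.402 + j0.113

Γ = (Z_L − Z_0)/(Z_L + Z_0) = (92.1 + j45.91)/(242.1 + j45.91)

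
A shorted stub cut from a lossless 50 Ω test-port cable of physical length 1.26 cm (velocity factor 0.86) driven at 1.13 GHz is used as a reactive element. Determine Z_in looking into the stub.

λ = v/f = 0.86·c / 1.13 GHz = 0.228 m
βl = 2π·l/λ = 2π × 0.0552 = 19.9°
tan(βl) = 0.361
For a shorted stub, Z_in = jZ_0·tan(βl)

Z_in ≈ +j18.1 Ω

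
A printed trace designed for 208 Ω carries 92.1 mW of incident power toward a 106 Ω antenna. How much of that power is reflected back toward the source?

Γ = (106 − 208)/(106 + 208) = -0.325
|Γ|² = 0.106
P_refl = |Γ|²·P_inc = 9.72 mW, P_del = (1 − |Γ|²)·P_inc = 82.4 mW

P_reflected ≈ 9.72 mW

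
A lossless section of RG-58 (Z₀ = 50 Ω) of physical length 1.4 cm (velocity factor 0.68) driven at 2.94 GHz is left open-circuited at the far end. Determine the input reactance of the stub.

X_in ≈ -15.6 Ω (capacitive)

λ = v/f = 0.68·c / 2.94 GHz = 0.0694 m
βl = 2π·l/λ = 2π × 0.202 = 72.6°
tan(βl) = 3.2
For an open-circuited stub, Z_in = −jZ_0·cot(βl) = −jZ_0/tan(βl)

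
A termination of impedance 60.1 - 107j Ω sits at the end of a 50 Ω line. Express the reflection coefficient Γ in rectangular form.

Γ = (Z_L − Z_0)/(Z_L + Z_0) = (10.1 − j107)/(110.1 − j107)

Γ ≈ 0.533 − j0.454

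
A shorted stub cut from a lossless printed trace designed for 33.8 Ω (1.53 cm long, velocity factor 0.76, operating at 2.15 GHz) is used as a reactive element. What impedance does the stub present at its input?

λ = v/f = 0.76·c / 2.15 GHz = 0.106 m
βl = 2π·l/λ = 2π × 0.144 = 51.9°
tan(βl) = 1.28
For a shorted stub, Z_in = jZ_0·tan(βl)

Z_in ≈ +j43.2 Ω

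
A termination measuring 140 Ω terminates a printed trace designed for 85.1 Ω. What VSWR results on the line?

VSWR ≈ 1.65

Γ = (140 − 85.1)/(140 + 85.1) = 0.244
VSWR = (1 + 0.244)/(1 − 0.244)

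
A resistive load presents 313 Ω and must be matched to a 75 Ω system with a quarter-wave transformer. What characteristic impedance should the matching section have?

Z_qwt ≈ 153 Ω

Z_qwt = √(Z_0·R_L) = √(75 × 313) = √23480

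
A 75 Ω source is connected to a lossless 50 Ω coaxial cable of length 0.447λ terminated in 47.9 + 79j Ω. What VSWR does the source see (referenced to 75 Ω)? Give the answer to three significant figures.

βl = 2π × 0.447 = 161°
tan(βl) = -0.346
Z_in = Z_0·(Z_L + jZ_0·tanβl)/(Z_0 + jZ_L·tanβl) = 21.4 + j44.5 Ω
Γ_s = (Z_in − Z_s)/(Z_in + Z_s) = (-53.6 + j44.5)/(96.4 + j44.5), |Γ_s| = 0.656
VSWR = (1 + |Γ_s|)/(1 − |Γ_s|)

VSWR ≈ 4.81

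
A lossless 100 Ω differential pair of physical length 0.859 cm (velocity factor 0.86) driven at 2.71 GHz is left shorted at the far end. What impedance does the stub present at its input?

Z_in ≈ +j63.7 Ω

λ = v/f = 0.86·c / 2.71 GHz = 0.0952 m
βl = 2π·l/λ = 2π × 0.0902 = 32.5°
tan(βl) = 0.637
For a shorted stub, Z_in = jZ_0·tan(βl)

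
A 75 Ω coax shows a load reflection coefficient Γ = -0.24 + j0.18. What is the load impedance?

Z_L = Z_0·(1 + Γ)/(1 − Γ) = 75·(0.76 + j0.18)/(1.24 − j0.18)

Z_L ≈ 43.5 + j17.2 Ω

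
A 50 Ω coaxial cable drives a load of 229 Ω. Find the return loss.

Γ = (229 − 50)/(229 + 50) = 0.642
RL = −20·log₁₀|Γ| = −20·log₁₀(0.642)

RL ≈ 3.86 dB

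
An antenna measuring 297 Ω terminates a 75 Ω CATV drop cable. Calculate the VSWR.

Γ = (297 − 75)/(297 + 75) = 0.597
VSWR = (1 + 0.597)/(1 − 0.597)

VSWR ≈ 3.96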